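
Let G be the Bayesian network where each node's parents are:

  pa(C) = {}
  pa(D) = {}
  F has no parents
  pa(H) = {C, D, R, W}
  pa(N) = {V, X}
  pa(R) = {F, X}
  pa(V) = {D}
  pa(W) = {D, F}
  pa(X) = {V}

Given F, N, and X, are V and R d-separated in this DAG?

Enumerating the 6 paths from V to R and testing each for blocking by {F, N, X}:
Path 1: V → N ← X → R
  X is a fork here and X is conditioned on, so the path is blocked at X.
Path 2: V → X → R
  X is a chain here and X is conditioned on, so the path is blocked at X.
Path 3: V ← D → W → H ← R
  H is a collider here and neither H nor any of its descendants is conditioned on, so the collider stays closed — the path is blocked at H.
Path 4: V ← D → W ← F → R
  W is a collider here and neither W nor any of its descendants is conditioned on, so the collider stays closed — the path is blocked at W.
Path 5: V ← D → H ← W ← F → R
  H is a collider here and neither H nor any of its descendants is conditioned on, so the collider stays closed — the path is blocked at H.
Path 6: V ← D → H ← R
  H is a collider here and neither H nor any of its descendants is conditioned on, so the collider stays closed — the path is blocked at H.
Since every path is blocked, d-separation holds.

Yes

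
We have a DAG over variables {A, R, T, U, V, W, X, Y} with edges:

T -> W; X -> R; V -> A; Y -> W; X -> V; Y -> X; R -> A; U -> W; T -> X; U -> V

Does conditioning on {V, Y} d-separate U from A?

No — U and A are not d-separated given {V, Y}.

Enumerating the 6 paths from U to A and testing each for blocking by {V, Y}:
Path 1: U → V → A
  V is a chain here and V is conditioned on, so the path is blocked at V.
Path 2: U → V ← X → R → A
  V is a collider and V is conditioned on, which opens it; X is a fork and X is not conditioned on; R is a chain and R is not conditioned on — no node blocks this path, so it is active.
Path 3: U → W ← T → X → R → A
  W is a collider here and neither W nor any of its descendants is conditioned on, so the collider stays closed — the path is blocked at W.
Path 4: U → W ← T → X → V → A
  W is a collider here and neither W nor any of its descendants is conditioned on, so the collider stays closed — the path is blocked at W.
Path 5: U → W ← Y → X → R → A
  W is a collider here and neither W nor any of its descendants is conditioned on, so the collider stays closed — the path is blocked at W.
Path 6: U → W ← Y → X → V → A
  W is a collider here and neither W nor any of its descendants is conditioned on, so the collider stays closed — the path is blocked at W.
Since the path U → V ← X → R → A is active, U and A are not d-separated given {V, Y}.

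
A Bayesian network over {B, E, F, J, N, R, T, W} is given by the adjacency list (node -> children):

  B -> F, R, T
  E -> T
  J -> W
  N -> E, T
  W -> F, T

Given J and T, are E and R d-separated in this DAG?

We examine all 4 paths between E and R:
Path 1: E ← N → T ← B → R
  N is a fork and N is not conditioned on; T is a collider and T is conditioned on, which opens it; B is a fork and B is not conditioned on — no node blocks this path, so it is active.
Path 2: E ← N → T ← W → F ← B → R
  F is a collider here and neither F nor any of its descendants is conditioned on, so the collider stays closed — the path is blocked at F.
Path 3: E → T ← B → R
  T is a collider and T is conditioned on, which opens it; B is a fork and B is not conditioned on — no node blocks this path, so it is active.
Path 4: E → T ← W → F ← B → R
  F is a collider here and neither F nor any of its descendants is conditioned on, so the collider stays closed — the path is blocked at F.
At least one path is unblocked, so d-separation fails.

No — E and R are not d-separated given {J, T}.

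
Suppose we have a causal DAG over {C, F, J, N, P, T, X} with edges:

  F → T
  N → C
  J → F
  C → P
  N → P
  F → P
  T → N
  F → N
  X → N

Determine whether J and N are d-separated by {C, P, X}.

4 paths connect J and N; each must be blocked for d-separation to hold:
Path 1: J → F → P ← C ← N
  C is a chain here and C is conditioned on, so the path is blocked at C.
Path 2: J → F → P ← N
  F is a chain and F is not conditioned on; P is a collider and P is conditioned on, which opens it — no node blocks this path, so it is active.
Path 3: J → F → T → N
  F is a chain and F is not conditioned on; T is a chain and T is not conditioned on — no node blocks this path, so it is active.
Path 4: J → F → N
  F is a chain and F is not conditioned on — no node blocks this path, so it is active.
At least one path is unblocked, so d-separation fails.

No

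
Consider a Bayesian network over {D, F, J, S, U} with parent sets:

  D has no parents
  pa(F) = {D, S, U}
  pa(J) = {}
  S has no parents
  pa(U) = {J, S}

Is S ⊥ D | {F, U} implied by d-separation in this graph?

We examine all 2 paths between S and D:
Path 1: S → F ← D
  F is a collider and F is conditioned on, which opens it — no node blocks this path, so it is active.
Path 2: S → U → F ← D
  U is a chain here and U is conditioned on, so the path is blocked at U.
Because an active path exists, S and D are not d-separated.

No — S and D are not d-separated given {F, U}.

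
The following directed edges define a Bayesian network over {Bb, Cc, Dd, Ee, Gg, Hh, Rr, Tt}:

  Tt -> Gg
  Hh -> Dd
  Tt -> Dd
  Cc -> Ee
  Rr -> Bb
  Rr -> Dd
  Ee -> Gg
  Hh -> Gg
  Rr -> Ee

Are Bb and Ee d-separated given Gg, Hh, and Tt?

3 paths connect Bb and Ee; each must be blocked for d-separation to hold:
Path 1: Bb ← Rr → Dd ← Tt → Gg ← Ee
  Dd is a collider here and neither Dd nor any of its descendants is conditioned on, so the collider stays closed — the path is blocked at Dd.
Path 2: Bb ← Rr → Dd ← Hh → Gg ← Ee
  Dd is a collider here and neither Dd nor any of its descendants is conditioned on, so the collider stays closed — the path is blocked at Dd.
Path 3: Bb ← Rr → Ee
  Rr is a fork and Rr is not conditioned on — no node blocks this path, so it is active.
At least one path is unblocked, so d-separation fails.

No — Bb and Ee are not d-separated given {Gg, Hh, Tt}.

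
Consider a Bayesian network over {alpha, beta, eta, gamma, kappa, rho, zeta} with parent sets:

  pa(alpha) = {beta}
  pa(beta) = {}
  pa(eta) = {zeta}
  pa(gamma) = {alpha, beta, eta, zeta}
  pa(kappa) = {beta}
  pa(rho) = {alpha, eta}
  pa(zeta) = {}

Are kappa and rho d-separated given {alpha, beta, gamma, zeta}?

Yes — kappa and rho are d-separated given {alpha, beta, gamma, zeta}.

We examine all 6 paths between kappa and rho:
  1. kappa ← beta → alpha → gamma ← zeta → eta → rho — beta:fork[blocks]; alpha:chain[blocks]; gamma:collider[open]; zeta:fork[blocks]; eta:chain[open] ⇒ blocked
  2. kappa ← beta → alpha → gamma ← eta → rho — beta:fork[blocks]; alpha:chain[blocks]; gamma:collider[open]; eta:fork[open] ⇒ blocked
  3. kappa ← beta → alpha → rho — beta:fork[blocks]; alpha:chain[blocks] ⇒ blocked
  4. kappa ← beta → gamma ← alpha → rho — beta:fork[blocks]; gamma:collider[open]; alpha:fork[blocks] ⇒ blocked
  5. kappa ← beta → gamma ← zeta → eta → rho — beta:fork[blocks]; gamma:collider[open]; zeta:fork[blocks]; eta:chain[open] ⇒ blocked
  6. kappa ← beta → gamma ← eta → rho — beta:fork[blocks]; gamma:collider[open]; eta:fork[open] ⇒ blocked
Every path is blocked, so kappa and rho are d-separated given {alpha, beta, gamma, zeta}.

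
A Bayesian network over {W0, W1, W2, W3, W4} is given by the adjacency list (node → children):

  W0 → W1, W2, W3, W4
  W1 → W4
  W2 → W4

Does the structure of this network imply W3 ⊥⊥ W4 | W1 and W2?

We examine all 3 paths between W3 and W4:
Path 1: W3 ← W0 → W2 → W4
  W2 is a chain here and W2 is conditioned on, so the path is blocked at W2.
Path 2: W3 ← W0 → W1 → W4
  W1 is a chain here and W1 is conditioned on, so the path is blocked at W1.
Path 3: W3 ← W0 → W4
  W0 is a fork and W0 is not conditioned on — no node blocks this path, so it is active.
Because an active path exists, W3 and W4 are not d-separated.

No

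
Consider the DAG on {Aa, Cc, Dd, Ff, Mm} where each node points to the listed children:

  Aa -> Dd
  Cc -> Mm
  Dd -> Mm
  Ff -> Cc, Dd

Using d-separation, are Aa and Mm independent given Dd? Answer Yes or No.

There are 2 undirected paths between Aa and Mm; checking each against the conditioning set {Dd}:
  1. Aa → Dd → Mm — Dd:chain[blocks] ⇒ blocked
  2. Aa → Dd ← Ff → Cc → Mm — Dd:collider[open]; Ff:fork[open]; Cc:chain[open] ⇒ active
Since the path Aa → Dd ← Ff → Cc → Mm is active, Aa and Mm are not d-separated given {Dd}.

No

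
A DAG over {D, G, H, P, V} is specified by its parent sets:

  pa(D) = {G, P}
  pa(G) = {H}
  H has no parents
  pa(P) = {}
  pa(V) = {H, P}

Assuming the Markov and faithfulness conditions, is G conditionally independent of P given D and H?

No

There are 2 undirected paths between G and P; checking each against the conditioning set {D, H}:
  1. G ← H → V ← P — H:fork[blocks]; V:collider[blocks] ⇒ blocked
  2. G → D ← P — D:collider[open] ⇒ active
Since the path G → D ← P is active, G and P are not d-separated given {D, H}.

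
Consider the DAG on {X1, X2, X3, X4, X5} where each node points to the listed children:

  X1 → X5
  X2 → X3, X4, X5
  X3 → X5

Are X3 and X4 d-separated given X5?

Enumerating the 2 paths from X3 to X4 and testing each for blocking by {X5}:
Path 1: X3 → X5 ← X2 → X4
  X5 is a collider and X5 is conditioned on, which opens it; X2 is a fork and X2 is not conditioned on — no node blocks this path, so it is active.
Path 2: X3 ← X2 → X4
  X2 is a fork and X2 is not conditioned on — no node blocks this path, so it is active.
Because an active path exists, X3 and X4 are not d-separated.

No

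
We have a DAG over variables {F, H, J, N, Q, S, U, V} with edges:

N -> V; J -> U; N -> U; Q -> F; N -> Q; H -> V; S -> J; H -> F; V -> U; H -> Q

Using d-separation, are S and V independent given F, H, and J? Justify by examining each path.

Yes

We examine all 4 paths between S and V:
Path 1: S → J → U ← N → Q ← H → V
  J is a chain here and J is conditioned on, so the path is blocked at J.
Path 2: S → J → U ← N → Q → F ← H → V
  J is a chain here and J is conditioned on, so the path is blocked at J.
Path 3: S → J → U ← N → V
  J is a chain here and J is conditioned on, so the path is blocked at J.
Path 4: S → J → U ← V
  J is a chain here and J is conditioned on, so the path is blocked at J.
All paths are blocked; S ⊥ V | {F, H, J} holds.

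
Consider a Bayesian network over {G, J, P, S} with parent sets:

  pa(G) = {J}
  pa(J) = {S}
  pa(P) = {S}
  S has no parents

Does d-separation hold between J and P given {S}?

Yes

The only undirected path from J to P is:
  1. J ← S → P — S:fork[blocks] ⇒ blocked
All paths are blocked; J ⊥ P | {S} holds.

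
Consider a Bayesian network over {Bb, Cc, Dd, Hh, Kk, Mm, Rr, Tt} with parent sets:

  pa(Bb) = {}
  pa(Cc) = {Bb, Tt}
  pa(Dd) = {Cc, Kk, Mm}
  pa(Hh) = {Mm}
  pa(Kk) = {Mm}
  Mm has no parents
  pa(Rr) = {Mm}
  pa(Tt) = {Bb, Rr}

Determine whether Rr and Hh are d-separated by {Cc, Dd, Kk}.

No

5 paths connect Rr and Hh; each must be blocked for d-separation to hold:
  1. Rr → Tt ← Bb → Cc → Dd ← Mm → Hh — Tt:collider[open]; Bb:fork[open]; Cc:chain[blocks]; Dd:collider[open]; Mm:fork[open] ⇒ blocked
  2. Rr → Tt ← Bb → Cc → Dd ← Kk ← Mm → Hh — Tt:collider[open]; Bb:fork[open]; Cc:chain[blocks]; Dd:collider[open]; Kk:chain[blocks]; Mm:fork[open] ⇒ blocked
  3. Rr → Tt → Cc → Dd ← Mm → Hh — Tt:chain[open]; Cc:chain[blocks]; Dd:collider[open]; Mm:fork[open] ⇒ blocked
  4. Rr → Tt → Cc → Dd ← Kk ← Mm → Hh — Tt:chain[open]; Cc:chain[blocks]; Dd:collider[open]; Kk:chain[blocks]; Mm:fork[open] ⇒ blocked
  5. Rr ← Mm → Hh — Mm:fork[open] ⇒ active
Since the path Rr ← Mm → Hh is active, Rr and Hh are not d-separated given {Cc, Dd, Kk}.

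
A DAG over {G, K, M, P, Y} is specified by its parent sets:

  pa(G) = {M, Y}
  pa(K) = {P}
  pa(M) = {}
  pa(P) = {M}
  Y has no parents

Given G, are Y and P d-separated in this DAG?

No

Only one path connects Y and P:
Path 1: Y → G ← M → P
  G is a collider and G is conditioned on, which opens it; M is a fork and M is not conditioned on — no node blocks this path, so it is active.
Since the path Y → G ← M → P is active, Y and P are not d-separated given {G}.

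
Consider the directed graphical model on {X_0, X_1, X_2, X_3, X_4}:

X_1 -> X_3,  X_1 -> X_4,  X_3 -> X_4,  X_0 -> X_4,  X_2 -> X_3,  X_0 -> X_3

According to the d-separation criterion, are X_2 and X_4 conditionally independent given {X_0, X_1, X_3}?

Yes

We examine all 3 paths between X_2 and X_4:
  1. X_2 → X_3 ← X_0 → X_4 — X_3:collider[open]; X_0:fork[blocks] ⇒ blocked
  2. X_2 → X_3 → X_4 — X_3:chain[blocks] ⇒ blocked
  3. X_2 → X_3 ← X_1 → X_4 — X_3:collider[open]; X_1:fork[blocks] ⇒ blocked
All paths are blocked; X_2 ⊥ X_4 | {X_0, X_1, X_3} holds.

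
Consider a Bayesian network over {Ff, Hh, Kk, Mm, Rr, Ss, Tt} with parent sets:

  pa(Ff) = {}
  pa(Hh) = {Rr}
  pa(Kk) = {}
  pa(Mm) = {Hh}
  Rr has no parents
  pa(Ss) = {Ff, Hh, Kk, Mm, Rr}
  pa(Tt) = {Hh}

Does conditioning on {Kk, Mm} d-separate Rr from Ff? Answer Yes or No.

There are 3 undirected paths between Rr and Ff; checking each against the conditioning set {Kk, Mm}:
Path 1: Rr → Ss ← Ff
  Ss is a collider here and neither Ss nor any of its descendants is conditioned on, so the collider stays closed — the path is blocked at Ss.
Path 2: Rr → Hh → Ss ← Ff
  Ss is a collider here and neither Ss nor any of its descendants is conditioned on, so the collider stays closed — the path is blocked at Ss.
Path 3: Rr → Hh → Mm → Ss ← Ff
  Mm is a chain here and Mm is conditioned on, so the path is blocked at Mm.
Every path is blocked, so Rr and Ff are d-separated given {Kk, Mm}.

Yes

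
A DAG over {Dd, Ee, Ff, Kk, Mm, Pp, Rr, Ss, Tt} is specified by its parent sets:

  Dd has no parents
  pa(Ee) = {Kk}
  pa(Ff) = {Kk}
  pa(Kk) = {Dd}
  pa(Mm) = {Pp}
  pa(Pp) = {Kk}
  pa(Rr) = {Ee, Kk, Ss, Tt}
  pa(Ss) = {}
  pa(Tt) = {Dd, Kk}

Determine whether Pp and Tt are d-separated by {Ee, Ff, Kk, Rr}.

4 paths connect Pp and Tt; each must be blocked for d-separation to hold:
Path 1: Pp ← Kk → Tt
  Kk is a fork here and Kk is conditioned on, so the path is blocked at Kk.
Path 2: Pp ← Kk → Ee → Rr ← Tt
  Kk is a fork here and Kk is conditioned on, so the path is blocked at Kk.
Path 3: Pp ← Kk ← Dd → Tt
  Kk is a chain here and Kk is conditioned on, so the path is blocked at Kk.
Path 4: Pp ← Kk → Rr ← Tt
  Kk is a fork here and Kk is conditioned on, so the path is blocked at Kk.
Since every path is blocked, d-separation holds.

Yes — Pp and Tt are d-separated given {Ee, Ff, Kk, Rr}.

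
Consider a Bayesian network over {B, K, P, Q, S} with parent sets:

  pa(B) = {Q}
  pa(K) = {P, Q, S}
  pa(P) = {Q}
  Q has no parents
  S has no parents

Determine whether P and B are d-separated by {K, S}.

No

We examine all 2 paths between P and B:
Path 1: P → K ← Q → B
  K is a collider and K is conditioned on, which opens it; Q is a fork and Q is not conditioned on — no node blocks this path, so it is active.
Path 2: P ← Q → B
  Q is a fork and Q is not conditioned on — no node blocks this path, so it is active.
Because an active path exists, P and B are not d-separated.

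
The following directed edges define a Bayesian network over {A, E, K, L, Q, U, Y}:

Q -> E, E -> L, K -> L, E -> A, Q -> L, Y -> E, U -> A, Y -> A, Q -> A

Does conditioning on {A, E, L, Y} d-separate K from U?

No

Enumerating the 6 paths from K to U and testing each for blocking by {A, E, L, Y}:
Path 1: K → L ← Q → E ← Y → A ← U
  Y is a fork here and Y is conditioned on, so the path is blocked at Y.
Path 2: K → L ← Q → E → A ← U
  E is a chain here and E is conditioned on, so the path is blocked at E.
Path 3: K → L ← Q → A ← U
  L is a collider and L is conditioned on, which opens it; Q is a fork and Q is not conditioned on; A is a collider and A is conditioned on, which opens it — no node blocks this path, so it is active.
Path 4: K → L ← E ← Y → A ← U
  E is a chain here and E is conditioned on, so the path is blocked at E.
Path 5: K → L ← E ← Q → A ← U
  E is a chain here and E is conditioned on, so the path is blocked at E.
Path 6: K → L ← E → A ← U
  E is a fork here and E is conditioned on, so the path is blocked at E.
At least one path is unblocked, so d-separation fails.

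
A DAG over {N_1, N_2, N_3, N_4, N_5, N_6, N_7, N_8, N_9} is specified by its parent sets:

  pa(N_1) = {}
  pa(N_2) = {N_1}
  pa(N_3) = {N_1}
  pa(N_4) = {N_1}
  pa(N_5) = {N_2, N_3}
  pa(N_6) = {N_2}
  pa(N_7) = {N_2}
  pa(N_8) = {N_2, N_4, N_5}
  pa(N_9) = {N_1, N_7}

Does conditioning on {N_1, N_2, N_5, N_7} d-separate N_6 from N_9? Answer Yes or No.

We examine all 6 paths between N_6 and N_9:
Path 1: N_6 ← N_2 ← N_1 → N_9
  N_2 is a chain here and N_2 is conditioned on, so the path is blocked at N_2.
Path 2: N_6 ← N_2 → N_7 → N_9
  N_2 is a fork here and N_2 is conditioned on, so the path is blocked at N_2.
Path 3: N_6 ← N_2 → N_8 ← N_4 ← N_1 → N_9
  N_2 is a fork here and N_2 is conditioned on, so the path is blocked at N_2.
Path 4: N_6 ← N_2 → N_8 ← N_5 ← N_3 ← N_1 → N_9
  N_2 is a fork here and N_2 is conditioned on, so the path is blocked at N_2.
Path 5: N_6 ← N_2 → N_5 → N_8 ← N_4 ← N_1 → N_9
  N_2 is a fork here and N_2 is conditioned on, so the path is blocked at N_2.
Path 6: N_6 ← N_2 → N_5 ← N_3 ← N_1 → N_9
  N_2 is a fork here and N_2 is conditioned on, so the path is blocked at N_2.
Every path is blocked, so N_6 and N_9 are d-separated given {N_1, N_2, N_5, N_7}.

Yes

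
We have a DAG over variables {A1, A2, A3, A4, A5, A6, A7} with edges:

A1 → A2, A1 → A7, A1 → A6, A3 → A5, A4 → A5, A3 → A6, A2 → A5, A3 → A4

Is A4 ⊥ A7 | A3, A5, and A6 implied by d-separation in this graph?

No — A4 and A7 are not d-separated given {A3, A5, A6}.

We examine all 4 paths between A4 and A7:
  1. A4 ← A3 → A6 ← A1 → A7 — A3:fork[blocks]; A6:collider[open]; A1:fork[open] ⇒ blocked
  2. A4 ← A3 → A5 ← A2 ← A1 → A7 — A3:fork[blocks]; A5:collider[open]; A2:chain[open]; A1:fork[open] ⇒ blocked
  3. A4 → A5 ← A3 → A6 ← A1 → A7 — A5:collider[open]; A3:fork[blocks]; A6:collider[open]; A1:fork[open] ⇒ blocked
  4. A4 → A5 ← A2 ← A1 → A7 — A5:collider[open]; A2:chain[open]; A1:fork[open] ⇒ active
Since the path A4 → A5 ← A2 ← A1 → A7 is active, A4 and A7 are not d-separated given {A3, A5, A6}.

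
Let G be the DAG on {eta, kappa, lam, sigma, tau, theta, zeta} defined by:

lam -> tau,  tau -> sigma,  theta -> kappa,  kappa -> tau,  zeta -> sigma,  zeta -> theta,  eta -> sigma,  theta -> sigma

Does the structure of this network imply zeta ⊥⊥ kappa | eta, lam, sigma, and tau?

No

Enumerating the 4 paths from zeta to kappa and testing each for blocking by {eta, lam, sigma, tau}:
  1. zeta → theta → kappa — theta:chain[open] ⇒ active
  2. zeta → theta → sigma ← tau ← kappa — theta:chain[open]; sigma:collider[open]; tau:chain[blocks] ⇒ blocked
  3. zeta → sigma ← tau ← kappa — sigma:collider[open]; tau:chain[blocks] ⇒ blocked
  4. zeta → sigma ← theta → kappa — sigma:collider[open]; theta:fork[open] ⇒ active
Because an active path exists, zeta and kappa are not d-separated.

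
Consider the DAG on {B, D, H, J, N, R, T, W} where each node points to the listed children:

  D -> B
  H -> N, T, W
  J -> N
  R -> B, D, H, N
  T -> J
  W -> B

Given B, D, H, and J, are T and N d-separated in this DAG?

Yes — T and N are d-separated given {B, D, H, J}.

We examine all 5 paths between T and N:
Path 1: T → J → N
  J is a chain here and J is conditioned on, so the path is blocked at J.
Path 2: T ← H → W → B ← D ← R → N
  H is a fork here and H is conditioned on, so the path is blocked at H.
Path 3: T ← H → W → B ← R → N
  H is a fork here and H is conditioned on, so the path is blocked at H.
Path 4: T ← H → N
  H is a fork here and H is conditioned on, so the path is blocked at H.
Path 5: T ← H ← R → N
  H is a chain here and H is conditioned on, so the path is blocked at H.
All paths are blocked; T ⊥ N | {B, D, H, J} holds.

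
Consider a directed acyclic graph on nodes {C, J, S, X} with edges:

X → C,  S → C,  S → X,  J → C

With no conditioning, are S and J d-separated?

Yes

2 paths connect S and J; each must be blocked for d-separation to hold:
Path 1: S → C ← J
  C is a collider here and neither C nor any of its descendants is conditioned on, so the collider stays closed — the path is blocked at C.
Path 2: S → X → C ← J
  C is a collider here and neither C nor any of its descendants is conditioned on, so the collider stays closed — the path is blocked at C.
Since every path is blocked, d-separation holds.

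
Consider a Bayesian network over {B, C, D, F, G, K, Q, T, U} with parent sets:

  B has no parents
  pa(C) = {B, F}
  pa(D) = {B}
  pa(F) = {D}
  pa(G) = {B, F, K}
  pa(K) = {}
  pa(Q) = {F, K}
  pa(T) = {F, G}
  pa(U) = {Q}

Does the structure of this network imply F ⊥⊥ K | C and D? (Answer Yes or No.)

Yes

We examine all 5 paths between F and K:
Path 1: F → C ← B → G ← K
  G is a collider here and neither G nor any of its descendants is conditioned on, so the collider stays closed — the path is blocked at G.
Path 2: F → Q ← K
  Q is a collider here and neither Q nor any of its descendants is conditioned on, so the collider stays closed — the path is blocked at Q.
Path 3: F ← D ← B → G ← K
  D is a chain here and D is conditioned on, so the path is blocked at D.
Path 4: F → T ← G ← K
  T is a collider here and neither T nor any of its descendants is conditioned on, so the collider stays closed — the path is blocked at T.
Path 5: F → G ← K
  G is a collider here and neither G nor any of its descendants is conditioned on, so the collider stays closed — the path is blocked at G.
All paths are blocked; F ⊥ K | {C, D} holds.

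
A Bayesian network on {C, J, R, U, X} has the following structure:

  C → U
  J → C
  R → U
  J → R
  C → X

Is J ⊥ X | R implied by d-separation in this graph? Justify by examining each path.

Enumerating the 2 paths from J to X and testing each for blocking by {R}:
  1. J → R → U ← C → X — R:chain[blocks]; U:collider[blocks]; C:fork[open] ⇒ blocked
  2. J → C → X — C:chain[open] ⇒ active
Since the path J → C → X is active, J and X are not d-separated given {R}.

No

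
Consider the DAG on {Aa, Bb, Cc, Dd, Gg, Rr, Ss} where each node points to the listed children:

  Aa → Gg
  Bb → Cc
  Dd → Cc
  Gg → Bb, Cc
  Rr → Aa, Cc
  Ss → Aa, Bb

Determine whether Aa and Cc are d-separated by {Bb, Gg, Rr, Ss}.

Yes — Aa and Cc are d-separated given {Bb, Gg, Rr, Ss}.

We examine all 5 paths between Aa and Cc:
Path 1: Aa → Gg → Bb → Cc
  Gg is a chain here and Gg is conditioned on, so the path is blocked at Gg.
Path 2: Aa → Gg → Cc
  Gg is a chain here and Gg is conditioned on, so the path is blocked at Gg.
Path 3: Aa ← Ss → Bb → Cc
  Ss is a fork here and Ss is conditioned on, so the path is blocked at Ss.
Path 4: Aa ← Ss → Bb ← Gg → Cc
  Ss is a fork here and Ss is conditioned on, so the path is blocked at Ss.
Path 5: Aa ← Rr → Cc
  Rr is a fork here and Rr is conditioned on, so the path is blocked at Rr.
Every path is blocked, so Aa and Cc are d-separated given {Bb, Gg, Rr, Ss}.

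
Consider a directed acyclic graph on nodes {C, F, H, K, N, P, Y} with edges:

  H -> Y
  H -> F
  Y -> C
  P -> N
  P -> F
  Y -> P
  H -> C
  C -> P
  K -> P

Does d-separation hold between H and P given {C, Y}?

Yes — H and P are d-separated given {C, Y}.

5 paths connect H and P; each must be blocked for d-separation to hold:
  1. H → C → P — C:chain[blocks] ⇒ blocked
  2. H → C ← Y → P — C:collider[open]; Y:fork[blocks] ⇒ blocked
  3. H → Y → P — Y:chain[blocks] ⇒ blocked
  4. H → Y → C → P — Y:chain[blocks]; C:chain[blocks] ⇒ blocked
  5. H → F ← P — F:collider[blocks] ⇒ blocked
Every path is blocked, so H and P are d-separated given {C, Y}.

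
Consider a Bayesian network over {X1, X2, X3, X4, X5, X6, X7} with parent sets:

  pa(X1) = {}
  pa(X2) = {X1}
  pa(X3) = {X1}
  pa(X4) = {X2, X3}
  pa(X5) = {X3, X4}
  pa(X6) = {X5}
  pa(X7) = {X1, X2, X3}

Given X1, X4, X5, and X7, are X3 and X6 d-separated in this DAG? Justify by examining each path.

There are 6 undirected paths between X3 and X6; checking each against the conditioning set {X1, X4, X5, X7}:
Path 1: X3 → X5 → X6
  X5 is a chain here and X5 is conditioned on, so the path is blocked at X5.
Path 2: X3 → X7 ← X1 → X2 → X4 → X5 → X6
  X1 is a fork here and X1 is conditioned on, so the path is blocked at X1.
Path 3: X3 → X7 ← X2 → X4 → X5 → X6
  X4 is a chain here and X4 is conditioned on, so the path is blocked at X4.
Path 4: X3 ← X1 → X7 ← X2 → X4 → X5 → X6
  X1 is a fork here and X1 is conditioned on, so the path is blocked at X1.
Path 5: X3 ← X1 → X2 → X4 → X5 → X6
  X1 is a fork here and X1 is conditioned on, so the path is blocked at X1.
Path 6: X3 → X4 → X5 → X6
  X4 is a chain here and X4 is conditioned on, so the path is blocked at X4.
Since every path is blocked, d-separation holds.

Yes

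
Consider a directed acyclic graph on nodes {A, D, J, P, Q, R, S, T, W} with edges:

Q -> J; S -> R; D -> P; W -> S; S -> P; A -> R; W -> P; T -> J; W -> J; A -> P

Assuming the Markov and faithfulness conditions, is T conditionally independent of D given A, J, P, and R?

No

3 paths connect T and D; each must be blocked for d-separation to hold:
Path 1: T → J ← W → S → P ← D
  J is a collider and J is conditioned on, which opens it; W is a fork and W is not conditioned on; S is a chain and S is not conditioned on; P is a collider and P is conditioned on, which opens it — no node blocks this path, so it is active.
Path 2: T → J ← W → S → R ← A → P ← D
  A is a fork here and A is conditioned on, so the path is blocked at A.
Path 3: T → J ← W → P ← D
  J is a collider and J is conditioned on, which opens it; W is a fork and W is not conditioned on; P is a collider and P is conditioned on, which opens it — no node blocks this path, so it is active.
At least one path is unblocked, so d-separation fails.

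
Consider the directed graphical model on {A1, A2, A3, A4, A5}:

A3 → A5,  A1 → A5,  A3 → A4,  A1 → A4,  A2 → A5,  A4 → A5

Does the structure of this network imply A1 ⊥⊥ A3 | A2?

Yes — A1 and A3 are d-separated given {A2}.

4 paths connect A1 and A3; each must be blocked for d-separation to hold:
Path 1: A1 → A5 ← A4 ← A3
  A5 is a collider here and neither A5 nor any of its descendants is conditioned on, so the collider stays closed — the path is blocked at A5.
Path 2: A1 → A5 ← A3
  A5 is a collider here and neither A5 nor any of its descendants is conditioned on, so the collider stays closed — the path is blocked at A5.
Path 3: A1 → A4 → A5 ← A3
  A5 is a collider here and neither A5 nor any of its descendants is conditioned on, so the collider stays closed — the path is blocked at A5.
Path 4: A1 → A4 ← A3
  A4 is a collider here and neither A4 nor any of its descendants is conditioned on, so the collider stays closed — the path is blocked at A4.
Every path is blocked, so A1 and A3 are d-separated given {A2}.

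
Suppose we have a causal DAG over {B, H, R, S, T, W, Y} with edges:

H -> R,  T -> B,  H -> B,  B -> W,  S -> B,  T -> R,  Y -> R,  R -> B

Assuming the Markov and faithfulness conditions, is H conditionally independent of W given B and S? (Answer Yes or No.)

Yes

There are 3 undirected paths between H and W; checking each against the conditioning set {B, S}:
Path 1: H → B → W
  B is a chain here and B is conditioned on, so the path is blocked at B.
Path 2: H → R ← T → B → W
  B is a chain here and B is conditioned on, so the path is blocked at B.
Path 3: H → R → B → W
  B is a chain here and B is conditioned on, so the path is blocked at B.
Since every path is blocked, d-separation holds.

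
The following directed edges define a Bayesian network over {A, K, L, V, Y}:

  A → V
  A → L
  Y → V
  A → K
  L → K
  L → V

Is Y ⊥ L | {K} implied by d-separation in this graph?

We examine all 3 paths between Y and L:
Path 1: Y → V ← L
  V is a collider here and neither V nor any of its descendants is conditioned on, so the collider stays closed — the path is blocked at V.
Path 2: Y → V ← A → L
  V is a collider here and neither V nor any of its descendants is conditioned on, so the collider stays closed — the path is blocked at V.
Path 3: Y → V ← A → K ← L
  V is a collider here and neither V nor any of its descendants is conditioned on, so the collider stays closed — the path is blocked at V.
All paths are blocked; Y ⊥ L | {K} holds.

Yes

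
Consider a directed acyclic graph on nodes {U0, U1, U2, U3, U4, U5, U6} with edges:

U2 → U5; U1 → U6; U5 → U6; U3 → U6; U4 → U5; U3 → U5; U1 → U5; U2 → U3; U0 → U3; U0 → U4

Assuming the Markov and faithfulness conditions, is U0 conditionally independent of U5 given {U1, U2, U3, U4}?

Yes

Enumerating the 5 paths from U0 to U5 and testing each for blocking by {U1, U2, U3, U4}:
  1. U0 → U4 → U5 — U4:chain[blocks] ⇒ blocked
  2. U0 → U3 → U5 — U3:chain[blocks] ⇒ blocked
  3. U0 → U3 ← U2 → U5 — U3:collider[open]; U2:fork[blocks] ⇒ blocked
  4. U0 → U3 → U6 ← U5 — U3:chain[blocks]; U6:collider[blocks] ⇒ blocked
  5. U0 → U3 → U6 ← U1 → U5 — U3:chain[blocks]; U6:collider[blocks]; U1:fork[blocks] ⇒ blocked
All paths are blocked; U0 ⊥ U5 | {U1, U2, U3, U4} holds.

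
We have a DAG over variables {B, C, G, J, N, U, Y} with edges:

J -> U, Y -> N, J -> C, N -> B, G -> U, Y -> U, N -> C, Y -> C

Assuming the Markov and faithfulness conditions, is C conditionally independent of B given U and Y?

3 paths connect C and B; each must be blocked for d-separation to hold:
Path 1: C ← J → U ← Y → N → B
  Y is a fork here and Y is conditioned on, so the path is blocked at Y.
Path 2: C ← Y → N → B
  Y is a fork here and Y is conditioned on, so the path is blocked at Y.
Path 3: C ← N → B
  N is a fork and N is not conditioned on — no node blocks this path, so it is active.
Because an active path exists, C and B are not d-separated.

No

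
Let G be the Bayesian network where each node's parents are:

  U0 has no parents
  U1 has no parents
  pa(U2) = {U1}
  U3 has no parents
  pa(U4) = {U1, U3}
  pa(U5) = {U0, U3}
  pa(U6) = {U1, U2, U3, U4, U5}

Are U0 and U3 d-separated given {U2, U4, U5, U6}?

Enumerating the 5 paths from U0 to U3 and testing each for blocking by {U2, U4, U5, U6}:
Path 1: U0 → U5 ← U3
  U5 is a collider and U5 is conditioned on, which opens it — no node blocks this path, so it is active.
Path 2: U0 → U5 → U6 ← U4 ← U3
  U5 is a chain here and U5 is conditioned on, so the path is blocked at U5.
Path 3: U0 → U5 → U6 ← U1 → U4 ← U3
  U5 is a chain here and U5 is conditioned on, so the path is blocked at U5.
Path 4: U0 → U5 → U6 ← U3
  U5 is a chain here and U5 is conditioned on, so the path is blocked at U5.
Path 5: U0 → U5 → U6 ← U2 ← U1 → U4 ← U3
  U5 is a chain here and U5 is conditioned on, so the path is blocked at U5.
At least one path is unblocked, so d-separation fails.

No — U0 and U3 are not d-separated given {U2, U4, U5, U6}.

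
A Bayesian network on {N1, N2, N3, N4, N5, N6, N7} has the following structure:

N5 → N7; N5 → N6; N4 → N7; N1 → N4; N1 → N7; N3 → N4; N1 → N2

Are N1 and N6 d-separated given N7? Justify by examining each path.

No

Enumerating the 2 paths from N1 to N6 and testing each for blocking by {N7}:
Path 1: N1 → N7 ← N5 → N6
  N7 is a collider and N7 is conditioned on, which opens it; N5 is a fork and N5 is not conditioned on — no node blocks this path, so it is active.
Path 2: N1 → N4 → N7 ← N5 → N6
  N4 is a chain and N4 is not conditioned on; N7 is a collider and N7 is conditioned on, which opens it; N5 is a fork and N5 is not conditioned on — no node blocks this path, so it is active.
Because an active path exists, N1 and N6 are not d-separated.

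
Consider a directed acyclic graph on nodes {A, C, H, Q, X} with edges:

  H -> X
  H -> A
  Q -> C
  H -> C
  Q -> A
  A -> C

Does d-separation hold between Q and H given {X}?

There are 4 undirected paths between Q and H; checking each against the conditioning set {X}:
Path 1: Q → C ← H
  C is a collider here and neither C nor any of its descendants is conditioned on, so the collider stays closed — the path is blocked at C.
Path 2: Q → C ← A ← H
  C is a collider here and neither C nor any of its descendants is conditioned on, so the collider stays closed — the path is blocked at C.
Path 3: Q → A ← H
  A is a collider here and neither A nor any of its descendants is conditioned on, so the collider stays closed — the path is blocked at A.
Path 4: Q → A → C ← H
  C is a collider here and neither C nor any of its descendants is conditioned on, so the collider stays closed — the path is blocked at C.
Since every path is blocked, d-separation holds.

Yes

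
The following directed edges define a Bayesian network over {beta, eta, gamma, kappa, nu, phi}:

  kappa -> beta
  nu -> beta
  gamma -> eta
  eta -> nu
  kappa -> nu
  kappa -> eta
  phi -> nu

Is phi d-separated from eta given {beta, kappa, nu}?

We examine all 3 paths between phi and eta:
Path 1: phi → nu → beta ← kappa → eta
  nu is a chain here and nu is conditioned on, so the path is blocked at nu.
Path 2: phi → nu ← eta
  nu is a collider and nu is conditioned on, which opens it — no node blocks this path, so it is active.
Path 3: phi → nu ← kappa → eta
  kappa is a fork here and kappa is conditioned on, so the path is blocked at kappa.
Because an active path exists, phi and eta are not d-separated.

No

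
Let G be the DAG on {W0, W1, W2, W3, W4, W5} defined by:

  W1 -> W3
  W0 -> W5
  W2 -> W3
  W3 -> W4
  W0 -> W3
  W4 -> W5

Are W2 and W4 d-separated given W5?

There are 2 undirected paths between W2 and W4; checking each against the conditioning set {W5}:
Path 1: W2 → W3 → W4
  W3 is a chain and W3 is not conditioned on — no node blocks this path, so it is active.
Path 2: W2 → W3 ← W0 → W5 ← W4
  W3 is a collider and its descendant W5 is conditioned on, which opens it; W0 is a fork and W0 is not conditioned on; W5 is a collider and W5 is conditioned on, which opens it — no node blocks this path, so it is active.
Because an active path exists, W2 and W4 are not d-separated.

No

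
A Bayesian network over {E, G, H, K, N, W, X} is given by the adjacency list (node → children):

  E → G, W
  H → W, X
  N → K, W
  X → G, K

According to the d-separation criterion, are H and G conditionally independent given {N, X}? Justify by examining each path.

Yes

There are 4 undirected paths between H and G; checking each against the conditioning set {N, X}:
Path 1: H → X → K ← N → W ← E → G
  X is a chain here and X is conditioned on, so the path is blocked at X.
Path 2: H → X → G
  X is a chain here and X is conditioned on, so the path is blocked at X.
Path 3: H → W ← E → G
  W is a collider here and neither W nor any of its descendants is conditioned on, so the collider stays closed — the path is blocked at W.
Path 4: H → W ← N → K ← X → G
  W is a collider here and neither W nor any of its descendants is conditioned on, so the collider stays closed — the path is blocked at W.
Every path is blocked, so H and G are d-separated given {N, X}.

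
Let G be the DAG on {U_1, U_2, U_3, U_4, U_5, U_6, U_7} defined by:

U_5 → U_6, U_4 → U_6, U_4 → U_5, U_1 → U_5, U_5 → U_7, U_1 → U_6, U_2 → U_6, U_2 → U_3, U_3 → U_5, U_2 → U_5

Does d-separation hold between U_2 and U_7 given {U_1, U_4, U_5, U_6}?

We examine all 5 paths between U_2 and U_7:
  1. U_2 → U_3 → U_5 → U_7 — U_3:chain[open]; U_5:chain[blocks] ⇒ blocked
  2. U_2 → U_6 ← U_5 → U_7 — U_6:collider[open]; U_5:fork[blocks] ⇒ blocked
  3. U_2 → U_6 ← U_1 → U_5 → U_7 — U_6:collider[open]; U_1:fork[blocks]; U_5:chain[blocks] ⇒ blocked
  4. U_2 → U_6 ← U_4 → U_5 → U_7 — U_6:collider[open]; U_4:fork[blocks]; U_5:chain[blocks] ⇒ blocked
  5. U_2 → U_5 → U_7 — U_5:chain[blocks] ⇒ blocked
Every path is blocked, so U_2 and U_7 are d-separated given {U_1, U_4, U_5, U_6}.

Yes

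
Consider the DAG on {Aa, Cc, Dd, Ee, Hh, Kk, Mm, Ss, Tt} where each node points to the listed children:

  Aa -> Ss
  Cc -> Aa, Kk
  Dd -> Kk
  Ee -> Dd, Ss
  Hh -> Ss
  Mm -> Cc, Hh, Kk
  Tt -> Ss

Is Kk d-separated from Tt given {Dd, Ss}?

We examine all 5 paths between Kk and Tt:
Path 1: Kk ← Mm → Hh → Ss ← Tt
  Mm is a fork and Mm is not conditioned on; Hh is a chain and Hh is not conditioned on; Ss is a collider and Ss is conditioned on, which opens it — no node blocks this path, so it is active.
Path 2: Kk ← Mm → Cc → Aa → Ss ← Tt
  Mm is a fork and Mm is not conditioned on; Cc is a chain and Cc is not conditioned on; Aa is a chain and Aa is not conditioned on; Ss is a collider and Ss is conditioned on, which opens it — no node blocks this path, so it is active.
Path 3: Kk ← Dd ← Ee → Ss ← Tt
  Dd is a chain here and Dd is conditioned on, so the path is blocked at Dd.
Path 4: Kk ← Cc → Aa → Ss ← Tt
  Cc is a fork and Cc is not conditioned on; Aa is a chain and Aa is not conditioned on; Ss is a collider and Ss is conditioned on, which opens it — no node blocks this path, so it is active.
Path 5: Kk ← Cc ← Mm → Hh → Ss ← Tt
  Cc is a chain and Cc is not conditioned on; Mm is a fork and Mm is not conditioned on; Hh is a chain and Hh is not conditioned on; Ss is a collider and Ss is conditioned on, which opens it — no node blocks this path, so it is active.
Because an active path exists, Kk and Tt are not d-separated.

No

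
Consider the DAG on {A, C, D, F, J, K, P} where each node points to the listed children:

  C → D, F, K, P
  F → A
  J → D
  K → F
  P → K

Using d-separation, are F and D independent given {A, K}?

There are 3 undirected paths between F and D; checking each against the conditioning set {A, K}:
  1. F ← C → D — C:fork[open] ⇒ active
  2. F ← K ← P ← C → D — K:chain[blocks]; P:chain[open]; C:fork[open] ⇒ blocked
  3. F ← K ← C → D — K:chain[blocks]; C:fork[open] ⇒ blocked
Because an active path exists, F and D are not d-separated.

No — F and D are not d-separated given {A, K}.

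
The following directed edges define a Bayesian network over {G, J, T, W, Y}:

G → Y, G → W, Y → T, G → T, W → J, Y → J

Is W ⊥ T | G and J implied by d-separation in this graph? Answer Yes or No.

No

There are 4 undirected paths between W and T; checking each against the conditioning set {G, J}:
Path 1: W ← G → T
  G is a fork here and G is conditioned on, so the path is blocked at G.
Path 2: W ← G → Y → T
  G is a fork here and G is conditioned on, so the path is blocked at G.
Path 3: W → J ← Y → T
  J is a collider and J is conditioned on, which opens it; Y is a fork and Y is not conditioned on — no node blocks this path, so it is active.
Path 4: W → J ← Y ← G → T
  G is a fork here and G is conditioned on, so the path is blocked at G.
At least one path is unblocked, so d-separation fails.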